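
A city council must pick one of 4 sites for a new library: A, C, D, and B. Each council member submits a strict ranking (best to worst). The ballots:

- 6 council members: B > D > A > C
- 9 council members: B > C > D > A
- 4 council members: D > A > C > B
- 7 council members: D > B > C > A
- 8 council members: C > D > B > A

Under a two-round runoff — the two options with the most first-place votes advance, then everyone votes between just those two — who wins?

D

Round 1 first-place votes: A 0, C 8, D 11, B 15.
B and D advance.
Runoff: B is preferred to D by 15 voters; D by 19.
D wins the runoff.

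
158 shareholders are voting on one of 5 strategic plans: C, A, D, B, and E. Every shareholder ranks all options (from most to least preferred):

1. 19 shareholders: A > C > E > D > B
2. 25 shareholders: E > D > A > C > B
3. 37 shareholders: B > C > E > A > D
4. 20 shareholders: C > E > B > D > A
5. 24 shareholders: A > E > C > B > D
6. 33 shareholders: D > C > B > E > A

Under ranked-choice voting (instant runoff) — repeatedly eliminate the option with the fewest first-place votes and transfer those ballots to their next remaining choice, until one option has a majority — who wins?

Round 1: C 20, A 43, D 33, B 37, E 25. Eliminate C.
Round 2: A 43, D 33, B 37, E 45. Eliminate D.
Round 3: A 43, B 70, E 45. Eliminate A.
Round 4: B 70, E 88. E has a majority.

E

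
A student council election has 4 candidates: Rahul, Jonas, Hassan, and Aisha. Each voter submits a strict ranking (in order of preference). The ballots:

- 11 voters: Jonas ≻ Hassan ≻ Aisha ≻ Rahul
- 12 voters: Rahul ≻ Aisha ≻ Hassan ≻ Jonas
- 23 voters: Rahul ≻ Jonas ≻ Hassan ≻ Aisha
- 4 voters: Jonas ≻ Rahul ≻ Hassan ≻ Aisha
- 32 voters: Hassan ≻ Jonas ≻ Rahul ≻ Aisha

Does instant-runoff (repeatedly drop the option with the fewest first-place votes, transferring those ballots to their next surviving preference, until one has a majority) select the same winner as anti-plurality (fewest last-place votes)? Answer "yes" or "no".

yes

Instant-runoff — R1 Rahul 35, Jonas 15, Hassan 32, Aisha 0 (Aisha out); R2 Rahul 35, Jonas 15, Hassan 32 (Jonas out); R3 Rahul 39, Hassan 43 (Hassan winner). Winner: Hassan.
Anti-plurality — last-place votes: Rahul 11, Jonas 12, Hassan 0, Aisha 59. Winner: Hassan.
The two methods agree.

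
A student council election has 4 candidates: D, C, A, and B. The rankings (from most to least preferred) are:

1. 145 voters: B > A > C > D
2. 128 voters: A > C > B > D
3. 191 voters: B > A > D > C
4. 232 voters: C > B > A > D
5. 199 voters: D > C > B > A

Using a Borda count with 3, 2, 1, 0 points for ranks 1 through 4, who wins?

B

D: 145·0 + 128·0 + 191·1 + 232·0 + 199·3 = 788
C: 145·1 + 128·2 + 191·0 + 232·3 + 199·2 = 1495
A: 145·2 + 128·3 + 191·2 + 232·1 + 199·0 = 1288
B: 145·3 + 128·1 + 191·3 + 232·2 + 199·1 = 1799
B has the highest Borda score (1799).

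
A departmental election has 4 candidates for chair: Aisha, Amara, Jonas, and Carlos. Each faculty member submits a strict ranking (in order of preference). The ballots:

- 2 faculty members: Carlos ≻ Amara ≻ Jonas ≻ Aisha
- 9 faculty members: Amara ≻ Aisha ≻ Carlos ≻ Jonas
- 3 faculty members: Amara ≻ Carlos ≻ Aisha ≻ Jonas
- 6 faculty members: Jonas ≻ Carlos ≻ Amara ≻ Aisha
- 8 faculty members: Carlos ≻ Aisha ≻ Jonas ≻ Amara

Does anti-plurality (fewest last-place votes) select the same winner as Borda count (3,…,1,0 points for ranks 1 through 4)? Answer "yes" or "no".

Anti-plurality — last-place votes: Aisha 8, Amara 8, Jonas 12, Carlos 0. Winner: Carlos.
Borda — scores: Aisha 37, Amara 46, Jonas 28, Carlos 57. Winner: Carlos.
The two methods agree.

yes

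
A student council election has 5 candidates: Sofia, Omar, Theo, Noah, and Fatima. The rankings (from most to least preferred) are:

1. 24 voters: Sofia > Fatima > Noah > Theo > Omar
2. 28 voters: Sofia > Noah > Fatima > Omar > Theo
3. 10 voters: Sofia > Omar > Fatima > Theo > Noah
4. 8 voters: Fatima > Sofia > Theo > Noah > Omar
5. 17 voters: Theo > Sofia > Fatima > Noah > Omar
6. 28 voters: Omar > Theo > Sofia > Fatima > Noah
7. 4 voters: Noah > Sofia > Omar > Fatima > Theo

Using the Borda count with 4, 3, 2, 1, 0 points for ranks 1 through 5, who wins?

Sofia

Sofia: 24·4 + 28·4 + 10·4 + 8·3 + 17·3 + 28·2 + 4·3 = 391
Omar: 24·0 + 28·1 + 10·3 + 8·0 + 17·0 + 28·4 + 4·2 = 178
Theo: 24·1 + 28·0 + 10·1 + 8·2 + 17·4 + 28·3 + 4·0 = 202
Noah: 24·2 + 28·3 + 10·0 + 8·1 + 17·1 + 28·0 + 4·4 = 173
Fatima: 24·3 + 28·2 + 10·2 + 8·4 + 17·2 + 28·1 + 4·1 = 246
Sofia has the highest Borda score (391).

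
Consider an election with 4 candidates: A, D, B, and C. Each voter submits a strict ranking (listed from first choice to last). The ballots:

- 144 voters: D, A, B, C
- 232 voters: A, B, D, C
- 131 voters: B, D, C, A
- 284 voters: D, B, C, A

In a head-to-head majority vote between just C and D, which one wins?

D

Voters preferring C to D: 0; preferring D to C: 791.
D wins the head-to-head.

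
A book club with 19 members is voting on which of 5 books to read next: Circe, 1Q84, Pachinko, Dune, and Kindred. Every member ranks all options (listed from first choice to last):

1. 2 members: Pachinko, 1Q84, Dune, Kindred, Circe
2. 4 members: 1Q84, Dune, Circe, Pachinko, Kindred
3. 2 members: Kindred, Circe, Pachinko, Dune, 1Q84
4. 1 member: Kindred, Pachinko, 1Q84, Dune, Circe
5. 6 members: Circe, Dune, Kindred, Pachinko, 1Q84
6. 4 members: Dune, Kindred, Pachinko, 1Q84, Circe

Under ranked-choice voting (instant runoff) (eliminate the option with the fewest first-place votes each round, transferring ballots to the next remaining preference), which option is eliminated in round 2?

Round 1: Circe 6, 1Q84 4, Pachinko 2, Dune 4, Kindred 3. Eliminate Pachinko.
Round 2: Circe 6, 1Q84 6, Dune 4, Kindred 3. Eliminate Kindred.

Kindred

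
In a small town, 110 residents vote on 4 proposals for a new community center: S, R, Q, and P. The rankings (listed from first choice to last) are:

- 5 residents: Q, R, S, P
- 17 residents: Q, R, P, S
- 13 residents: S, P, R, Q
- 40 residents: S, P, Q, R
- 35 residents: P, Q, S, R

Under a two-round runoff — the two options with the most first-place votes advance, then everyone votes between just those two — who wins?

S

Round 1 first-place votes: S 53, R 0, Q 22, P 35.
S and P advance.
Runoff: S is preferred to P by 58 voters; P by 52.
S wins the runoff.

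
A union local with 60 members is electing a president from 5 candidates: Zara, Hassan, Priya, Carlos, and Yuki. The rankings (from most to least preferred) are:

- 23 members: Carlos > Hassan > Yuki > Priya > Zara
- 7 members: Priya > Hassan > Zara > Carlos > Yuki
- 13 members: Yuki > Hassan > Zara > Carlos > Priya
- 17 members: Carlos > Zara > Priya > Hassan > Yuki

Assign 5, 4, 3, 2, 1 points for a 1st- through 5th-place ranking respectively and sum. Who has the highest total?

Carlos

Zara: 23·1 + 7·3 + 13·3 + 17·4 = 151
Hassan: 23·4 + 7·4 + 13·4 + 17·2 = 206
Priya: 23·2 + 7·5 + 13·1 + 17·3 = 145
Carlos: 23·5 + 7·2 + 13·2 + 17·5 = 240
Yuki: 23·3 + 7·1 + 13·5 + 17·1 = 158
Carlos has the highest Borda score (240).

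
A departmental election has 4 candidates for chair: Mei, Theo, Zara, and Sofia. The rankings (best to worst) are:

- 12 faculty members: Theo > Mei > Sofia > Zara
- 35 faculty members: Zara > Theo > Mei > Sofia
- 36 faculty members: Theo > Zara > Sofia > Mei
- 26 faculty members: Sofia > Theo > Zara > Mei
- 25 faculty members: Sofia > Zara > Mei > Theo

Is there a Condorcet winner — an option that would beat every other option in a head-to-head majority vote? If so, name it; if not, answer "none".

Theo vs Mei: 109–25 for Theo.
Theo vs Zara: 74–60 for Theo.
Theo vs Sofia: 83–51 for Theo.
Theo beats every other option head-to-head.

Theo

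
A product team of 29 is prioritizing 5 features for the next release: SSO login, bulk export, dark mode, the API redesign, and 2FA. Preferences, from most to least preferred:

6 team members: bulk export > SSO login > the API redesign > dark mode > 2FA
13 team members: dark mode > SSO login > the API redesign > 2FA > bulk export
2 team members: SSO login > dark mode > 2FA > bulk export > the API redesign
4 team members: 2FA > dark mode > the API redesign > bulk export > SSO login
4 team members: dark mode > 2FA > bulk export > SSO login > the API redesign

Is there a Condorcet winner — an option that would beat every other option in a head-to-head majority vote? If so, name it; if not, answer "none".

dark mode vs SSO login: 21–8 for dark mode.
dark mode vs bulk export: 23–6 for dark mode.
dark mode vs the API redesign: 23–6 for dark mode.
dark mode vs 2FA: 25–4 for dark mode.
dark mode beats every other option head-to-head.

dark mode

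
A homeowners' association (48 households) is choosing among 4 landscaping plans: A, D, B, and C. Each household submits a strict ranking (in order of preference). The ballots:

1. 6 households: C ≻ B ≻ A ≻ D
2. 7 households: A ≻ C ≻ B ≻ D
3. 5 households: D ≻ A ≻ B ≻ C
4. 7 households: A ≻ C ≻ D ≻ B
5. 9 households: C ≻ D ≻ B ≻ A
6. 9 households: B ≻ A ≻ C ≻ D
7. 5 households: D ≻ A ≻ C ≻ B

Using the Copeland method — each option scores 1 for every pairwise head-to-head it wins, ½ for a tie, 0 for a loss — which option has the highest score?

A: beats D and C; ties B → score 2.5.
D: beats B; loses to A and C → score 1.
B: ties A; loses to D and C → score 0.5.
C: beats D and B; loses to A → score 2.
A has the best pairwise record.

A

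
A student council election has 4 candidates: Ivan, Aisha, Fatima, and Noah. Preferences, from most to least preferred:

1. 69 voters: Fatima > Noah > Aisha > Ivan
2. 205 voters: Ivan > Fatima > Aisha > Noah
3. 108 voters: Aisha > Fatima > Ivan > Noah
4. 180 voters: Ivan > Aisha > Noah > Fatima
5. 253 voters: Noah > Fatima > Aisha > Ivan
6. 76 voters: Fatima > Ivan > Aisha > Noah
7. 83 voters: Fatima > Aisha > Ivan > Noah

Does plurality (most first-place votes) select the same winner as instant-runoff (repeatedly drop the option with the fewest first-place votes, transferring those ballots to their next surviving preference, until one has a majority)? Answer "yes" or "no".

no

Plurality — first-place votes: Ivan 385, Aisha 108, Fatima 228, Noah 253. Winner: Ivan.
Instant-runoff — R1 Ivan 385, Aisha 108, Fatima 228, Noah 253 (Aisha out); R2 Ivan 385, Fatima 336, Noah 253 (Noah out); R3 Ivan 385, Fatima 589 (Fatima winner). Winner: Fatima.
The two methods disagree.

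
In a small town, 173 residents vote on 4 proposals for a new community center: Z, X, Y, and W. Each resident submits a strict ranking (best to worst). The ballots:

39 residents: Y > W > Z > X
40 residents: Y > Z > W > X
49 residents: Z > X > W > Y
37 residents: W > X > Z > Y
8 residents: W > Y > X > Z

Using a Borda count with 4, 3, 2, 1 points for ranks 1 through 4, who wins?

Z: 39·2 + 40·3 + 49·4 + 37·2 + 8·1 = 476
X: 39·1 + 40·1 + 49·3 + 37·3 + 8·2 = 353
Y: 39·4 + 40·4 + 49·1 + 37·1 + 8·3 = 426
W: 39·3 + 40·2 + 49·2 + 37·4 + 8·4 = 475
Z has the highest Borda score (476).

Z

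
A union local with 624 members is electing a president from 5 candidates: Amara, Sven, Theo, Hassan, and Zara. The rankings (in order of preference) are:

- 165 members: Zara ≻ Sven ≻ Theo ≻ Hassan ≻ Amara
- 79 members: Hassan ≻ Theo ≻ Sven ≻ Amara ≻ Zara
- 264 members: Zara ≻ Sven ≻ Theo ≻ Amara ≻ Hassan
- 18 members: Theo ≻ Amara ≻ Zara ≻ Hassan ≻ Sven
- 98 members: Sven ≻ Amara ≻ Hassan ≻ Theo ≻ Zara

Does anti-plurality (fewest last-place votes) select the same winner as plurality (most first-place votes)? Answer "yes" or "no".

Anti-plurality — last-place votes: Amara 165, Sven 18, Theo 0, Hassan 264, Zara 177. Winner: Theo.
Plurality — first-place votes: Amara 0, Sven 98, Theo 18, Hassan 79, Zara 429. Winner: Zara.
The two methods disagree.

no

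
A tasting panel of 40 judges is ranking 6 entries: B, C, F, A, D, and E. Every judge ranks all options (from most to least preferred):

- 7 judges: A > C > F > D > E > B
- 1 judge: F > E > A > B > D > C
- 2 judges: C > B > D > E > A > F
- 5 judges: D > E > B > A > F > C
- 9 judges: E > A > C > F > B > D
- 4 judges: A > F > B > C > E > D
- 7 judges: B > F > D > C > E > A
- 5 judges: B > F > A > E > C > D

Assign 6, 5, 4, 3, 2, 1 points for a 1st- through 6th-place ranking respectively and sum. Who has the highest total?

A

B: 7·1 + 1·3 + 2·5 + 5·4 + 9·2 + 4·4 + 7·6 + 5·6 = 146
C: 7·5 + 1·1 + 2·6 + 5·1 + 9·4 + 4·3 + 7·3 + 5·2 = 132
F: 7·4 + 1·6 + 2·1 + 5·2 + 9·3 + 4·5 + 7·5 + 5·5 = 153
A: 7·6 + 1·4 + 2·2 + 5·3 + 9·5 + 4·6 + 7·1 + 5·4 = 161
D: 7·3 + 1·2 + 2·4 + 5·6 + 9·1 + 4·1 + 7·4 + 5·1 = 107
E: 7·2 + 1·5 + 2·3 + 5·5 + 9·6 + 4·2 + 7·2 + 5·3 = 141
A has the highest Borda score (161).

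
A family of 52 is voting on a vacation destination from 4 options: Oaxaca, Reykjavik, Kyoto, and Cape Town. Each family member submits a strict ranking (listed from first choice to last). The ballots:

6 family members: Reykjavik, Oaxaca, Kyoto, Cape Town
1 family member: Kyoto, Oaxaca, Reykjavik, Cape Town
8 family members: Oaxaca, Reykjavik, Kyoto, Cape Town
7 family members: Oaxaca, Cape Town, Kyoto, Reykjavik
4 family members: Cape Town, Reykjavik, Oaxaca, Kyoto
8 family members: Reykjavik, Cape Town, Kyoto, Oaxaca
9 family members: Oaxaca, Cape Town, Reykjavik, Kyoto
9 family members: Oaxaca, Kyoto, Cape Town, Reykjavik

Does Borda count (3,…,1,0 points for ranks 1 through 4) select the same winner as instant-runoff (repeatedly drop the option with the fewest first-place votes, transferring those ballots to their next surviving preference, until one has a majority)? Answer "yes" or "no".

Borda — scores: Oaxaca 117, Reykjavik 76, Kyoto 50, Cape Town 69. Winner: Oaxaca.
Instant-runoff — R1 Oaxaca 33, Reykjavik 14, Kyoto 1, Cape Town 4 (Oaxaca winner). Winner: Oaxaca.
The two methods agree.

yes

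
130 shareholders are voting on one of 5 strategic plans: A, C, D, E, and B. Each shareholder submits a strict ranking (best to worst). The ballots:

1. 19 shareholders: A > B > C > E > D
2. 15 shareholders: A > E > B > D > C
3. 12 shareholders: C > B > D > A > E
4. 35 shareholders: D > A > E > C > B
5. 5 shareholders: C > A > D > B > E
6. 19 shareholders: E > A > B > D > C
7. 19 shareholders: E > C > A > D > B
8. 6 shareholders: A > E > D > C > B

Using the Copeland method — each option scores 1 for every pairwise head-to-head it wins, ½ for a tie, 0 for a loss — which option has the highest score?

A

A: beats C, D, E, and B → score 4.
C: beats B; loses to A, D, and E → score 1.
D: beats C; ties B; loses to A and E → score 1.5.
E: beats C, D, and B; loses to A → score 3.
B: ties D; loses to A, C, and E → score 0.5.
A has the best pairwise record.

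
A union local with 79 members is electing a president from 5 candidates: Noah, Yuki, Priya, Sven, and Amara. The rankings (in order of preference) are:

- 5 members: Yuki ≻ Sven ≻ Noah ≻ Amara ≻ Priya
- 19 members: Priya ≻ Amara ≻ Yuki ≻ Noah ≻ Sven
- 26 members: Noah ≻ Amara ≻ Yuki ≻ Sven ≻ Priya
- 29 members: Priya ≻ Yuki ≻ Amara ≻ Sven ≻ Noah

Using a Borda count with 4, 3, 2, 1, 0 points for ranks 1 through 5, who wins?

Noah: 5·2 + 19·1 + 26·4 + 29·0 = 133
Yuki: 5·4 + 19·2 + 26·2 + 29·3 = 197
Priya: 5·0 + 19·4 + 26·0 + 29·4 = 192
Sven: 5·3 + 19·0 + 26·1 + 29·1 = 70
Amara: 5·1 + 19·3 + 26·3 + 29·2 = 198
Amara has the highest Borda score (198).

Amara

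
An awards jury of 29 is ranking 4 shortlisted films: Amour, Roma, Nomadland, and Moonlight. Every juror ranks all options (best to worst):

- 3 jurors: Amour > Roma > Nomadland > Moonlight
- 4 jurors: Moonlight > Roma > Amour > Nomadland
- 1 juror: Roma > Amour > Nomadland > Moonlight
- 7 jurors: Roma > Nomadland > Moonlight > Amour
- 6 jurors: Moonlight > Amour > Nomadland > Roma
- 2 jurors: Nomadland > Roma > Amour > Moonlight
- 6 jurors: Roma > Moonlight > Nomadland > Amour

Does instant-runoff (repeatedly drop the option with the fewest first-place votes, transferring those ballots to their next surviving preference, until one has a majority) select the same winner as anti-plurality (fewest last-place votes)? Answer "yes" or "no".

no

Instant-runoff — R1 Amour 3, Roma 14, Nomadland 2, Moonlight 10 (Nomadland out); R2 Amour 3, Roma 16, Moonlight 10 (Roma winner). Winner: Roma.
Anti-plurality — last-place votes: Amour 13, Roma 6, Nomadland 4, Moonlight 6. Winner: Nomadland.
The two methods disagree.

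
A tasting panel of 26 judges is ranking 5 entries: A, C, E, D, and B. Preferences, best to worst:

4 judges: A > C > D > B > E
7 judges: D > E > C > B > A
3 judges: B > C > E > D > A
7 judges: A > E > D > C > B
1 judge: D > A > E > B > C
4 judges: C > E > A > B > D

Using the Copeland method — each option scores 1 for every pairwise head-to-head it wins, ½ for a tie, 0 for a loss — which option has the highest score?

E

A: beats D and B; loses to C and E → score 2.
C: beats A and B; loses to E and D → score 2.
E: beats A, C, D, and B → score 4.
D: beats C and B; loses to A and E → score 2.
B: loses to A, C, E, and D → score 0.
E has the best pairwise record.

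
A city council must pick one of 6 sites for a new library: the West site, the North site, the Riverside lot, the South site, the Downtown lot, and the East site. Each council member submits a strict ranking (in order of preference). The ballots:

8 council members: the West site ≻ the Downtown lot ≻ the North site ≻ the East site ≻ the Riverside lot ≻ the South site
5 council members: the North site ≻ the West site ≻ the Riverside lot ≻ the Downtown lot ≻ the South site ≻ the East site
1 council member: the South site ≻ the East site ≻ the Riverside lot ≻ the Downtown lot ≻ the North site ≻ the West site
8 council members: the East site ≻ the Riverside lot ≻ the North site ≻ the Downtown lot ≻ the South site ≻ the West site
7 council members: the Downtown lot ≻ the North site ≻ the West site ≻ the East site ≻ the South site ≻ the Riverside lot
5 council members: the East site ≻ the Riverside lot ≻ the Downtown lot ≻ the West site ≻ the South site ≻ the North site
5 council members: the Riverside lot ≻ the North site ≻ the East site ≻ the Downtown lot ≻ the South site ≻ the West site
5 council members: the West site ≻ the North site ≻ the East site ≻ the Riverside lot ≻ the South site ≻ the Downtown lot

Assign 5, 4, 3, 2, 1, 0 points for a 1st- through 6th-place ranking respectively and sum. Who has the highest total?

the West site: 8·5 + 5·4 + 1·0 + 8·0 + 7·3 + 5·2 + 5·0 + 5·5 = 116
the North site: 8·3 + 5·5 + 1·1 + 8·3 + 7·4 + 5·0 + 5·4 + 5·4 = 142
the Riverside lot: 8·1 + 5·3 + 1·3 + 8·4 + 7·0 + 5·4 + 5·5 + 5·2 = 113
the South site: 8·0 + 5·1 + 1·5 + 8·1 + 7·1 + 5·1 + 5·1 + 5·1 = 40
the Downtown lot: 8·4 + 5·2 + 1·2 + 8·2 + 7·5 + 5·3 + 5·2 + 5·0 = 120
the East site: 8·2 + 5·0 + 1·4 + 8·5 + 7·2 + 5·5 + 5·3 + 5·3 = 129
the North site has the highest Borda score (142).

the North site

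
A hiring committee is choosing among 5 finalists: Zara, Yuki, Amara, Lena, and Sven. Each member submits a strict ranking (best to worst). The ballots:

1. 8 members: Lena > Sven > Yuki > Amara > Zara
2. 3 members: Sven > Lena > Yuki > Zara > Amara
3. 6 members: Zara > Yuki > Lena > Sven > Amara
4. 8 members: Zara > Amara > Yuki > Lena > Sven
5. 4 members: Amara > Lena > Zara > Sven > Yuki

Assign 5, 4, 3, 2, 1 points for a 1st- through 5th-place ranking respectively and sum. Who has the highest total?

Lena

Zara: 8·1 + 3·2 + 6·5 + 8·5 + 4·3 = 96
Yuki: 8·3 + 3·3 + 6·4 + 8·3 + 4·1 = 85
Amara: 8·2 + 3·1 + 6·1 + 8·4 + 4·5 = 77
Lena: 8·5 + 3·4 + 6·3 + 8·2 + 4·4 = 102
Sven: 8·4 + 3·5 + 6·2 + 8·1 + 4·2 = 75
Lena has the highest Borda score (102).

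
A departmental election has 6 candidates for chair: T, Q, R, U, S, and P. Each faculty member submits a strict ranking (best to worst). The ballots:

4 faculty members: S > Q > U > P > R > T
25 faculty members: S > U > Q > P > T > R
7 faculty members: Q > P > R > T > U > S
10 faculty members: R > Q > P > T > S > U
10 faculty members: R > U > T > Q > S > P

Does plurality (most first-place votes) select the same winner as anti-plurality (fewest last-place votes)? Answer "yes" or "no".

no

Plurality — first-place votes: T 0, Q 7, R 20, U 0, S 29, P 0. Winner: S.
Anti-plurality — last-place votes: T 4, Q 0, R 25, U 10, S 7, P 10. Winner: Q.
The two methods disagree.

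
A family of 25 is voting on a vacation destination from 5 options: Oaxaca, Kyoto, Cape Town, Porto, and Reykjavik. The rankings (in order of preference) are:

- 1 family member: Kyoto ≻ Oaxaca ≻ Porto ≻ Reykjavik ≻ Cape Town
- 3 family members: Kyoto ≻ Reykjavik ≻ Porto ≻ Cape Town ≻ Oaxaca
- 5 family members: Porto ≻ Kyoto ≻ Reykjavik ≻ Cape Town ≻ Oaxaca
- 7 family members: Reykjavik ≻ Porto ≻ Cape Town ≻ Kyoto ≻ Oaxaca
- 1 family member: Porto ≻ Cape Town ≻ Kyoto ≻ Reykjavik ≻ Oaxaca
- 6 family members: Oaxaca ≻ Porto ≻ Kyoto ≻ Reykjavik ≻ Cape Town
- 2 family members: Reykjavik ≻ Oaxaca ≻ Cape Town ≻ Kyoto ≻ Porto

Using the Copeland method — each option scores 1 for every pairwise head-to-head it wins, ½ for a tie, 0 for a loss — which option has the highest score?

Porto

Oaxaca: loses to Kyoto, Cape Town, Porto, and Reykjavik → score 0.
Kyoto: beats Oaxaca, Cape Town, and Reykjavik; loses to Porto → score 3.
Cape Town: beats Oaxaca; loses to Kyoto, Porto, and Reykjavik → score 1.
Porto: beats Oaxaca, Kyoto, Cape Town, and Reykjavik → score 4.
Reykjavik: beats Oaxaca and Cape Town; loses to Kyoto and Porto → score 2.
Porto has the best pairwise record.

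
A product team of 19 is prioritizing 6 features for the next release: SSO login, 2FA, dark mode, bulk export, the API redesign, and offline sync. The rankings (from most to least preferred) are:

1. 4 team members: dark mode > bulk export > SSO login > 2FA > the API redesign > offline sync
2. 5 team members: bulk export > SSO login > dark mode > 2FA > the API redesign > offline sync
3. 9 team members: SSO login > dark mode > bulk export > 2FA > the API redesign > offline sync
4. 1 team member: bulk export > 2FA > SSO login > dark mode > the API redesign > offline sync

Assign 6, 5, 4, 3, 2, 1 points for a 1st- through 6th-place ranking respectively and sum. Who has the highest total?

SSO login

SSO login: 4·4 + 5·5 + 9·6 + 1·4 = 99
2FA: 4·3 + 5·3 + 9·3 + 1·5 = 59
dark mode: 4·6 + 5·4 + 9·5 + 1·3 = 92
bulk export: 4·5 + 5·6 + 9·4 + 1·6 = 92
the API redesign: 4·2 + 5·2 + 9·2 + 1·2 = 38
offline sync: 4·1 + 5·1 + 9·1 + 1·1 = 19
SSO login has the highest Borda score (99).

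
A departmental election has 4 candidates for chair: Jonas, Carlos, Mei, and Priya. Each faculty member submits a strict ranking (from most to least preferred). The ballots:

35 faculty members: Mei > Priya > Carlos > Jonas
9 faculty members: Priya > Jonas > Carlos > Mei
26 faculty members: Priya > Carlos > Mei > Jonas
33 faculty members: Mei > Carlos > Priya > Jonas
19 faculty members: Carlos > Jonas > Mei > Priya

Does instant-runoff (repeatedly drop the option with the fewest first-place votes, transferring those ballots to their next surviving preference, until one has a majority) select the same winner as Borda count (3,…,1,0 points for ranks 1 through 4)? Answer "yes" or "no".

yes

Instant-runoff — R1 Jonas 0, Carlos 19, Mei 68, Priya 35 (Mei winner). Winner: Mei.
Borda — scores: Jonas 56, Carlos 219, Mei 249, Priya 208. Winner: Mei.
The two methods agree.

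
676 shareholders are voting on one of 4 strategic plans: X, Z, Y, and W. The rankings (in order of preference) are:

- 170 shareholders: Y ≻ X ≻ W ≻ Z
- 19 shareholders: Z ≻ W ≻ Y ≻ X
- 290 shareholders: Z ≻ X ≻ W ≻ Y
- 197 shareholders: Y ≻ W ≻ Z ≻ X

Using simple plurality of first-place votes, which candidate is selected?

First-place votes: X 0, Z 309, Y 367, W 0.
Y has the most first-place votes.

Y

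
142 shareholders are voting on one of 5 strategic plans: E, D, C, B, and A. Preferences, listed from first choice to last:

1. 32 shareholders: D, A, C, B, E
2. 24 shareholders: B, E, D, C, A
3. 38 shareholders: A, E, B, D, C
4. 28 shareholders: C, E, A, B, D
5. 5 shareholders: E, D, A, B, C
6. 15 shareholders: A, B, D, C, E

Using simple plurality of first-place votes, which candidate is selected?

A

First-place votes: E 5, D 32, C 28, B 24, A 53.
A has the most first-place votes.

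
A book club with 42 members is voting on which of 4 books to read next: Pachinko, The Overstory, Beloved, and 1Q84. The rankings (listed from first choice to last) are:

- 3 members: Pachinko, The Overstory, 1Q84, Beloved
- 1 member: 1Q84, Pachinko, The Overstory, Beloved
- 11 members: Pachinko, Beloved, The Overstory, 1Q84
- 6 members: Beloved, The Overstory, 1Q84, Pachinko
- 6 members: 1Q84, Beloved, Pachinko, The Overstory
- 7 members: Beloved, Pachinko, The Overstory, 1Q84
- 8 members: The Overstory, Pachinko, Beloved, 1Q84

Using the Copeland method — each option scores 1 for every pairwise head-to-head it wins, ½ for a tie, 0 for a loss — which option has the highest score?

Pachinko: beats The Overstory, Beloved, and 1Q84 → score 3.
The Overstory: beats 1Q84; loses to Pachinko and Beloved → score 1.
Beloved: beats The Overstory and 1Q84; loses to Pachinko → score 2.
1Q84: loses to Pachinko, The Overstory, and Beloved → score 0.
Pachinko has the best pairwise record.

Pachinko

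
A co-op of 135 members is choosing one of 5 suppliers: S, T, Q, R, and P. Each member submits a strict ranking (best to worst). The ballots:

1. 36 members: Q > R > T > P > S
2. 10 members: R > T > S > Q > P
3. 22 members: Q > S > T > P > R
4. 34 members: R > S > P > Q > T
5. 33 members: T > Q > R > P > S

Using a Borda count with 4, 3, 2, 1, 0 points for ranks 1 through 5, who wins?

S: 36·0 + 10·2 + 22·3 + 34·3 + 33·0 = 188
T: 36·2 + 10·3 + 22·2 + 34·0 + 33·4 = 278
Q: 36·4 + 10·1 + 22·4 + 34·1 + 33·3 = 375
R: 36·3 + 10·4 + 22·0 + 34·4 + 33·2 = 350
P: 36·1 + 10·0 + 22·1 + 34·2 + 33·1 = 159
Q has the highest Borda score (375).

Q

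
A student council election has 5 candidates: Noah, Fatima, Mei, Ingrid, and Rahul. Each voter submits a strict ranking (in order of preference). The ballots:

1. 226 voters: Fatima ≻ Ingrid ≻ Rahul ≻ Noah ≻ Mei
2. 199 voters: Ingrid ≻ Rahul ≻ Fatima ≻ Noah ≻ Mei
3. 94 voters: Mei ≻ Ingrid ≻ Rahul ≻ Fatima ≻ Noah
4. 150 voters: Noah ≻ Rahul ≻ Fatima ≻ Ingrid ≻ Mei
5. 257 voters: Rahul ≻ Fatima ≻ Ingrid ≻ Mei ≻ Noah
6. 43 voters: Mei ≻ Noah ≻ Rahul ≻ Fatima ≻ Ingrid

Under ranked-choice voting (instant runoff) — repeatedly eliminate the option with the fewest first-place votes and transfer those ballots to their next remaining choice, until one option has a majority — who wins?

Round 1: Noah 150, Fatima 226, Mei 137, Ingrid 199, Rahul 257. Eliminate Mei.
Round 2: Noah 193, Fatima 226, Ingrid 293, Rahul 257. Eliminate Noah.
Round 3: Fatima 226, Ingrid 293, Rahul 450. Eliminate Fatima.
Round 4: Ingrid 519, Rahul 450. Ingrid has a majority.

Ingrid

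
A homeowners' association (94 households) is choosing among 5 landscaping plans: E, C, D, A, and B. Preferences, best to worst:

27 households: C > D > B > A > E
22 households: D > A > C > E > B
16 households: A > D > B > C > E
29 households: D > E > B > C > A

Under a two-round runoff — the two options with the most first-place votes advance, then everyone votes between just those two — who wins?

Round 1 first-place votes: E 0, C 27, D 51, A 16, B 0.
D and C advance.
Runoff: D is preferred to C by 67 voters; C by 27.
D wins the runoff.

D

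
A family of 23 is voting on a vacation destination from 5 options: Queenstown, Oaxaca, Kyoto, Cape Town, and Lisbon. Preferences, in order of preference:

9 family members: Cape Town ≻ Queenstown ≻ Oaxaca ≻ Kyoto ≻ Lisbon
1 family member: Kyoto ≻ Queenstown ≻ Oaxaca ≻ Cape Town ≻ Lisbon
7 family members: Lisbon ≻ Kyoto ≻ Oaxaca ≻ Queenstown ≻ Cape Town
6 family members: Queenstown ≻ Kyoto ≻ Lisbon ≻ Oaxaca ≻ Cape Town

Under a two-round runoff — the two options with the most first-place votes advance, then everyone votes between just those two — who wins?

Lisbon

Round 1 first-place votes: Queenstown 6, Oaxaca 0, Kyoto 1, Cape Town 9, Lisbon 7.
Cape Town and Lisbon advance.
Runoff: Cape Town is preferred to Lisbon by 10 voters; Lisbon by 13.
Lisbon wins the runoff.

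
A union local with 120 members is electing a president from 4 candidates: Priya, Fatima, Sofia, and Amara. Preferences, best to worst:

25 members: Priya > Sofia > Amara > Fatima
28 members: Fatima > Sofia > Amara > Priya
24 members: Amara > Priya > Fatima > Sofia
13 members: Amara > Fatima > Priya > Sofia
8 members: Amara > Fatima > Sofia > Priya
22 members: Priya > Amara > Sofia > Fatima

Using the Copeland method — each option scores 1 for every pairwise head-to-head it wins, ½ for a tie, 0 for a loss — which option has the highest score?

Amara

Priya: beats Fatima and Sofia; loses to Amara → score 2.
Fatima: beats Sofia; loses to Priya and Amara → score 1.
Sofia: loses to Priya, Fatima, and Amara → score 0.
Amara: beats Priya, Fatima, and Sofia → score 3.
Amara has the best pairwise record.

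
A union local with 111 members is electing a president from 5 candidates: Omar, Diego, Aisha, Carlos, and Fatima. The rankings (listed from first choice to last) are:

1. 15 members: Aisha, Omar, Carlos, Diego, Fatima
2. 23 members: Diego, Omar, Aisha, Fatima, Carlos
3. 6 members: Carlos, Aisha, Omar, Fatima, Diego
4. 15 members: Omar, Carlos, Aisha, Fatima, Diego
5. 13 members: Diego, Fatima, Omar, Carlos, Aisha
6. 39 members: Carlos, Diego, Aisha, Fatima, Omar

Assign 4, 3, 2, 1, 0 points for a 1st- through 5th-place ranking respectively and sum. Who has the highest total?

Omar: 15·3 + 23·3 + 6·2 + 15·4 + 13·2 + 39·0 = 212
Diego: 15·1 + 23·4 + 6·0 + 15·0 + 13·4 + 39·3 = 276
Aisha: 15·4 + 23·2 + 6·3 + 15·2 + 13·0 + 39·2 = 232
Carlos: 15·2 + 23·0 + 6·4 + 15·3 + 13·1 + 39·4 = 268
Fatima: 15·0 + 23·1 + 6·1 + 15·1 + 13·3 + 39·1 = 122
Diego has the highest Borda score (276).

Diego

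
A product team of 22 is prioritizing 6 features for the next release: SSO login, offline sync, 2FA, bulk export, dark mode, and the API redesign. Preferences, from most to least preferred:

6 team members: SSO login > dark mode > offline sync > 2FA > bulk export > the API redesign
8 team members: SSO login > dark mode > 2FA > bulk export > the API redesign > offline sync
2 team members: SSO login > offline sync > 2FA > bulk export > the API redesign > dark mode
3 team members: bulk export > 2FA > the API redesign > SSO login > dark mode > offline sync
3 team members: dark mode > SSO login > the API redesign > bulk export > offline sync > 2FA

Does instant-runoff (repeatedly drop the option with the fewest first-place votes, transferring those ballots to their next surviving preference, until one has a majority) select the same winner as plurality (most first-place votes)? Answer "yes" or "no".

yes

Instant-runoff — R1 SSO login 16, offline sync 0, 2FA 0, bulk export 3, dark mode 3, the API redesign 0 (SSO login winner). Winner: SSO login.
Plurality — first-place votes: SSO login 16, offline sync 0, 2FA 0, bulk export 3, dark mode 3, the API redesign 0. Winner: SSO login.
The two methods agree.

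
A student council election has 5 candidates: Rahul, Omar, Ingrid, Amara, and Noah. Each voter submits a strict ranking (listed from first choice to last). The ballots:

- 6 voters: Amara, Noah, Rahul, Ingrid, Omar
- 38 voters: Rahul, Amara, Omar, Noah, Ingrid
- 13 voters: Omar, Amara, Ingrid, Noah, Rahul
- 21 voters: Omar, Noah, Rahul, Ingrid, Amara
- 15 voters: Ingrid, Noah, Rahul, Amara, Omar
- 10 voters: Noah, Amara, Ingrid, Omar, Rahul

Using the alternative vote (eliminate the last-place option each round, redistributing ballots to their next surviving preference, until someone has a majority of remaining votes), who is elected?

Round 1: Rahul 38, Omar 34, Ingrid 15, Amara 6, Noah 10. Eliminate Amara.
Round 2: Rahul 38, Omar 34, Ingrid 15, Noah 16. Eliminate Ingrid.
Round 3: Rahul 38, Omar 34, Noah 31. Eliminate Noah.
Round 4: Rahul 59, Omar 44. Rahul has a majority.

Rahul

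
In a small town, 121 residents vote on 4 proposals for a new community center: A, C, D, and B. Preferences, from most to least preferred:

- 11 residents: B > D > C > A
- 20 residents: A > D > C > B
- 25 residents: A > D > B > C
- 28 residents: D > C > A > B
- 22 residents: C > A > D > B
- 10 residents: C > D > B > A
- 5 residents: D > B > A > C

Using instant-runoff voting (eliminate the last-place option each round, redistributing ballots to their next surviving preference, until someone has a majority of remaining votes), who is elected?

Round 1: A 45, C 32, D 33, B 11. Eliminate B.
Round 2: A 45, C 32, D 44. Eliminate C.
Round 3: A 67, D 54. A has a majority.

A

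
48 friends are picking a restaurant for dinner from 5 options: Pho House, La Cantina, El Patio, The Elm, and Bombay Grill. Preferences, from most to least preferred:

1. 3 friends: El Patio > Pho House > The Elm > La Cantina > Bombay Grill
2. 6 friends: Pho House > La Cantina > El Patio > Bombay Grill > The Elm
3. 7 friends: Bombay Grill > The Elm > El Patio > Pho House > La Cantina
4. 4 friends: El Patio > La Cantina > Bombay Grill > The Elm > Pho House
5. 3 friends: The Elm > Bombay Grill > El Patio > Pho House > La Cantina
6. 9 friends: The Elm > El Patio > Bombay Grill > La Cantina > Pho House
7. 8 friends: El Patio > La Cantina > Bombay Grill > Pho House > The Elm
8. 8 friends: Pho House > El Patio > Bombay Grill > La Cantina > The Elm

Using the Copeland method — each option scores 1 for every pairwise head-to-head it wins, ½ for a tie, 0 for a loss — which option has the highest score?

Pho House: beats La Cantina and The Elm; loses to El Patio and Bombay Grill → score 2.
La Cantina: beats The Elm; loses to Pho House, El Patio, and Bombay Grill → score 1.
El Patio: beats Pho House, La Cantina, The Elm, and Bombay Grill → score 4.
The Elm: loses to Pho House, La Cantina, El Patio, and Bombay Grill → score 0.
Bombay Grill: beats Pho House, La Cantina, and The Elm; loses to El Patio → score 3.
El Patio has the best pairwise record.

El Patio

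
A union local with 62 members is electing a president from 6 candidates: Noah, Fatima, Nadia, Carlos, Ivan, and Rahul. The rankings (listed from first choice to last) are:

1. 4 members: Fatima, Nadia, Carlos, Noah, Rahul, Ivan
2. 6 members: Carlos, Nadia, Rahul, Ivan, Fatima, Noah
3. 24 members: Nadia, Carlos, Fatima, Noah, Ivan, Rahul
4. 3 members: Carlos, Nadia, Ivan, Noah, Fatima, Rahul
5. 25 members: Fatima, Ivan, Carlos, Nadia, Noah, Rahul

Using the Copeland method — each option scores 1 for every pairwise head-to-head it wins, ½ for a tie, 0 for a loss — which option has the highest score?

Carlos

Noah: beats Rahul; loses to Fatima, Nadia, Carlos, and Ivan → score 1.
Fatima: beats Noah, Ivan, and Rahul; loses to Nadia and Carlos → score 3.
Nadia: beats Noah, Fatima, Ivan, and Rahul; loses to Carlos → score 4.
Carlos: beats Noah, Fatima, Nadia, Ivan, and Rahul → score 5.
Ivan: beats Noah and Rahul; loses to Fatima, Nadia, and Carlos → score 2.
Rahul: loses to Noah, Fatima, Nadia, Carlos, and Ivan → score 0.
Carlos has the best pairwise record.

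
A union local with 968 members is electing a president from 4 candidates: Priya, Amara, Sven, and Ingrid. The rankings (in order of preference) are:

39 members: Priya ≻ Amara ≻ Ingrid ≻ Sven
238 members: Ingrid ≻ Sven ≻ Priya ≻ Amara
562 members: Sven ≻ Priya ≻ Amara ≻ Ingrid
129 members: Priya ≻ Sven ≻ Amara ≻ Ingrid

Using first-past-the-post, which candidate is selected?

First-place votes: Priya 168, Amara 0, Sven 562, Ingrid 238.
Sven has the most first-place votes.

Sven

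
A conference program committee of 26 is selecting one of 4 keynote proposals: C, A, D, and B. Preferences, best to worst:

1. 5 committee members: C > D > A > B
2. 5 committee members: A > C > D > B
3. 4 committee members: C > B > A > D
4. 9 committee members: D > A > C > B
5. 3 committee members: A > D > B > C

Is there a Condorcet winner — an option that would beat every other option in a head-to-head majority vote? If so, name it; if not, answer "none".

Checking pairwise contests:
A beats C 17–9.
D beats A 14–12.
C beats D 14–12.
C beats B 23–3.
Every option loses at least one head-to-head, so there is no Condorcet winner.

none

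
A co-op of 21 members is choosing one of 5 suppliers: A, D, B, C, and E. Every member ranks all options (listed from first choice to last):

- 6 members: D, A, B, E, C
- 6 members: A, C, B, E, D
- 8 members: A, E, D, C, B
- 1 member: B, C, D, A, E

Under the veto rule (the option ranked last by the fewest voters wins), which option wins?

Last-place votes: A 0, D 6, B 8, C 6, E 1.
A is ranked last by the fewest voters, so A wins.

A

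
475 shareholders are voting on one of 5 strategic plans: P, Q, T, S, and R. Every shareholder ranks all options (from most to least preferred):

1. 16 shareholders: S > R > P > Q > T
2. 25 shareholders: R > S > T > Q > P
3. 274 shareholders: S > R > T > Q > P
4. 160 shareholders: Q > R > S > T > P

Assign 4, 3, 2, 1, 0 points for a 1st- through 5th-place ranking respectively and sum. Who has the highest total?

S

P: 16·2 + 25·0 + 274·0 + 160·0 = 32
Q: 16·1 + 25·1 + 274·1 + 160·4 = 955
T: 16·0 + 25·2 + 274·2 + 160·1 = 758
S: 16·4 + 25·3 + 274·4 + 160·2 = 1555
R: 16·3 + 25·4 + 274·3 + 160·3 = 1450
S has the highest Borda score (1555).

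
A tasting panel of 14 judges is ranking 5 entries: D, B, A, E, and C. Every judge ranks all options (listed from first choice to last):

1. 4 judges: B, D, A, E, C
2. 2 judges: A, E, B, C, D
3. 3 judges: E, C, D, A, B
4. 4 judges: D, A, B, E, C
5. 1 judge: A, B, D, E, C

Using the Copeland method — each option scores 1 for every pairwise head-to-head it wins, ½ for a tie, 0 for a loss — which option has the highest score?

D: beats A, E, and C; ties B → score 3.5.
B: beats E and C; ties D; loses to A → score 2.5.
A: beats B, E, and C; loses to D → score 3.
E: beats C; loses to D, B, and A → score 1.
C: loses to D, B, A, and E → score 0.
D has the best pairwise record.

D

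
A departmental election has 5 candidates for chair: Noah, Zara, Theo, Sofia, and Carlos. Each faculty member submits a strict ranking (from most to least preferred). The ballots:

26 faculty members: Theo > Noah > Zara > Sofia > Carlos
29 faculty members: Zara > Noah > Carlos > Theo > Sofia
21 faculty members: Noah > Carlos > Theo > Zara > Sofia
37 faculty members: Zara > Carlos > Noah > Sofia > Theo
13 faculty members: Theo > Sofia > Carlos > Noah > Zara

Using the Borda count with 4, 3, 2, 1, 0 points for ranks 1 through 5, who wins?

Zara

Noah: 26·3 + 29·3 + 21·4 + 37·2 + 13·1 = 336
Zara: 26·2 + 29·4 + 21·1 + 37·4 + 13·0 = 337
Theo: 26·4 + 29·1 + 21·2 + 37·0 + 13·4 = 227
Sofia: 26·1 + 29·0 + 21·0 + 37·1 + 13·3 = 102
Carlos: 26·0 + 29·2 + 21·3 + 37·3 + 13·2 = 258
Zara has the highest Borda score (337).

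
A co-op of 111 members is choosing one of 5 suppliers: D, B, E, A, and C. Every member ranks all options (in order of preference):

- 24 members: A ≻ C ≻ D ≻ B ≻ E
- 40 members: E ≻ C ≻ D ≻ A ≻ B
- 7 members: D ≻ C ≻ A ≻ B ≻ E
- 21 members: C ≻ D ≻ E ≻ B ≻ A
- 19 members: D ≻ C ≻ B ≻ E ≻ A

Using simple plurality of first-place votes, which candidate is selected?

First-place votes: D 26, B 0, E 40, A 24, C 21.
E has the most first-place votes.

E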